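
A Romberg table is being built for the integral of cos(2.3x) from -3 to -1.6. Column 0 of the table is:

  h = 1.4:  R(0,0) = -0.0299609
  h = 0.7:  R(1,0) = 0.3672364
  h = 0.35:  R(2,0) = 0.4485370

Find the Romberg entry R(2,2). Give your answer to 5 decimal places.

R(1,1) = 0.3672364 + (0.3672364 − (-0.0299609))/3 = 0.4996355
R(2,1) = (4·0.4485370 − 0.3672364) / 3 = 0.4756372
R(2,2) = 0.4756372 + (0.4756372 − 0.4996355)/15 = 0.4740373
(Column j=1 coincides with Simpson's rule on the same nodes.)

0.47404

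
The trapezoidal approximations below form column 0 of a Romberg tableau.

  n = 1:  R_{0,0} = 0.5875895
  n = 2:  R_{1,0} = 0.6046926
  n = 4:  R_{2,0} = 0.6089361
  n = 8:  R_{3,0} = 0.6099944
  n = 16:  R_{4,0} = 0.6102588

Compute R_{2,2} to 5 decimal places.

0.61035

Richardson extrapolation on the trapezoidal column (denominator 4−1=3):
R_{1,1} = 0.6046926 + (0.6046926 − 0.5875895)/3 = 0.6103936
R_{2,1} = (4·0.6089361 − 0.6046926) / 3 = 0.6103506
R_{2,2} = 0.6103506 + (0.6103506 − 0.6103936)/15 = 0.6103477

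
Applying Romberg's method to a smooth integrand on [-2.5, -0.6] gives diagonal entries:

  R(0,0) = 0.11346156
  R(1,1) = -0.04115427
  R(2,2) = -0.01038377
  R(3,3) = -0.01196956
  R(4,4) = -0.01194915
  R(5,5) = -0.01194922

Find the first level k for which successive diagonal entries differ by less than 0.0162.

k = 3

|R(1,1) − R(0,0)| = 0.15461583 ≥ 0.0162
|R(2,2) − R(1,1)| = 0.03077050 ≥ 0.0162
|R(3,3) − R(2,2)| = 0.00158579 < 0.0162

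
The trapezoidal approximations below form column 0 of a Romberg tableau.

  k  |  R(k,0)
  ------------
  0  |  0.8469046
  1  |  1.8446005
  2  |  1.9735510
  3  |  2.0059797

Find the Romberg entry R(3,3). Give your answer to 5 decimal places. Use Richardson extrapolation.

Richardson extrapolation on the trapezoidal column (denominator 4−1=3):
R(1,1) = 1.8446005 + (1.8446005 − 0.8469046)/3 = 2.1771658
R(2,1) = (4·1.9735510 − 1.8446005) / 3 = 2.0165345
R(3,1) = 2.0059797 + (2.0059797 − 1.9735510)/3 = 2.0167893
R(2,2) = (16·2.0165345 − 2.1771658) / 15 = 2.0058257
R(3,2) = (16·2.0167893 − 2.0165345) / 15 = 2.0168063
R(3,3) = 2.0168063 + (2.0168063 − 2.0058257)/63 = 2.0169806

2.01698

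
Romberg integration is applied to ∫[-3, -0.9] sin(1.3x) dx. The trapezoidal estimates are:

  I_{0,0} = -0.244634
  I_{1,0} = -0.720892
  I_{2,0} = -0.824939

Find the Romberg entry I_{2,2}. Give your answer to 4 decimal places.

-0.8583

I_{1,1} = -0.720892 + (-0.720892 − (-0.244634))/3 = -0.879645
I_{2,1} = (4·(-0.824939) − (-0.720892)) / 3 = -0.859621
I_{2,2} = (16·(-0.859621) − (-0.879645)) / 15 = -0.858286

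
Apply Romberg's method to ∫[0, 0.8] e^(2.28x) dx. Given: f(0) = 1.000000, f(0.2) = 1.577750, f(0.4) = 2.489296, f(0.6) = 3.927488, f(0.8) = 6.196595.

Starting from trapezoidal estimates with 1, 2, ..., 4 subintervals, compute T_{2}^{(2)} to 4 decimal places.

2.2792

T_{0}^{(0)} (trapezoid, 1 panel, h=0.8000): 2.878638
T_{1}^{(0)} (trapezoid, 2 panels, h=0.4000): 2.435037
T_{2}^{(0)} (trapezoid, 4 panels, h=0.2000): 2.318566
T_{1}^{(1)} = 2.435037 + (2.435037 − 2.878638)/3 = 2.287170
T_{2}^{(1)} = 2.318566 + (2.318566 − 2.435037)/3 = 2.279742
T_{2}^{(2)} = 2.279742 + (2.279742 − 2.287170)/15 = 2.279247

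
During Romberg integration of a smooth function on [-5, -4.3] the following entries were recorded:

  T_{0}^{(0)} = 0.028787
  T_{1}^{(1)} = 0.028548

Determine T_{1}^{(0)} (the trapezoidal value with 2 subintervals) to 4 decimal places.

0.0286

From T_{1}^{(1)} = (4·T_{1}^{(0)} − T_{0}^{(0)})/3, solve for T_{1}^{(0)}:
4·T_{1}^{(0)} = 3·0.028548 + 0.028787 = 0.114431
T_{1}^{(0)} = 0.028608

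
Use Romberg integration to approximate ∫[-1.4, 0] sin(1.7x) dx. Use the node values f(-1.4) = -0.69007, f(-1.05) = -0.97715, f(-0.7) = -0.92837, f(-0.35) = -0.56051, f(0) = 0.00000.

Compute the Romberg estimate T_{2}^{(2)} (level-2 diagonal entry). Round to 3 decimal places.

T_{0}^{(0)} (trapezoid, 1 panel, h=1.4000): -0.48305
T_{1}^{(0)} (trapezoid, 2 panels, h=0.7000): -0.89138
T_{2}^{(0)} (trapezoid, 4 panels, h=0.3500): -0.98387
T_{1}^{(1)} = -0.89138 + (-0.89138 − (-0.48305))/3 = -1.02749
T_{2}^{(1)} = -0.98387 + (-0.98387 − (-0.89138))/3 = -1.01470
T_{2}^{(2)} = -1.01470 + (-1.01470 − (-1.02749))/15 = -1.01385

-1.014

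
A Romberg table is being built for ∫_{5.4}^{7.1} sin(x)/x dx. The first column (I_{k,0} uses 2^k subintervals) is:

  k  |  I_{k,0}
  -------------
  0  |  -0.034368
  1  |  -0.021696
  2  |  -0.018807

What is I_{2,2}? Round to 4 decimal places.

I_{1,1} = (4·(-0.021696) − (-0.034368)) / 3 = -0.017472
I_{2,1} = (4·(-0.018807) − (-0.021696)) / 3 = -0.017844
I_{2,2} = (16·(-0.017844) − (-0.017472)) / 15 = -0.017869

-0.0179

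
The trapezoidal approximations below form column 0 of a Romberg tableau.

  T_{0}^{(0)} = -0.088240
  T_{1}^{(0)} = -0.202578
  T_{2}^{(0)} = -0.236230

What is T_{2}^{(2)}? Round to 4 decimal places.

-0.2479

Richardson extrapolation on the trapezoidal column (denominator 4−1=3):
T_{1}^{(1)} = (4·(-0.202578) − (-0.088240)) / 3 = -0.240691
T_{2}^{(1)} = (4·(-0.236230) − (-0.202578)) / 3 = -0.247447
T_{2}^{(2)} = (16·(-0.247447) − (-0.240691)) / 15 = -0.247897
(Column j=1 coincides with Simpson's rule on the same nodes.)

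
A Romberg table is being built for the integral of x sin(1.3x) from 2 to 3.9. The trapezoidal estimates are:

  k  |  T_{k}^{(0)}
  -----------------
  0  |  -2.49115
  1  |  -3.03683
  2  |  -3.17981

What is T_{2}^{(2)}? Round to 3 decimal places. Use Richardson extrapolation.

-3.228

T_{1}^{(1)} = (4·(-3.03683) − (-2.49115)) / 3 = -3.21872
T_{2}^{(1)} = (4·(-3.17981) − (-3.03683)) / 3 = -3.22747
T_{2}^{(2)} = (16·(-3.22747) − (-3.21872)) / 15 = -3.22805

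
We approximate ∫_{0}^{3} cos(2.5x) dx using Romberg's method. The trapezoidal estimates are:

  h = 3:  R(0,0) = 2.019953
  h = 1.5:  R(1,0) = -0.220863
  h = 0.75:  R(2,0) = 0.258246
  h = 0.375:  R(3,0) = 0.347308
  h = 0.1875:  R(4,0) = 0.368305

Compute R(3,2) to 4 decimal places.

R(2,1) = 0.258246 + (0.258246 − (-0.220863))/3 = 0.417949
R(3,1) = (4·0.347308 − 0.258246) / 3 = 0.376995
R(3,2) = (16·0.376995 − 0.417949) / 15 = 0.374265

0.3743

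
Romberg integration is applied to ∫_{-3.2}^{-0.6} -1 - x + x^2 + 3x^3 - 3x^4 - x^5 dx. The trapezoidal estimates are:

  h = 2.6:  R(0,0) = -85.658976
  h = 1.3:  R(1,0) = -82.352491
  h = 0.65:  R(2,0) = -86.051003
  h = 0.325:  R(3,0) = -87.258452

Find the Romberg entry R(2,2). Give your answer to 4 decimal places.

-87.6861

Richardson extrapolation on the trapezoidal column (denominator 4−1=3):
R(1,1) = -82.352491 + (-82.352491 − (-85.658976))/3 = -81.250329
R(2,1) = (4·(-86.051003) − (-82.352491)) / 3 = -87.283840
R(2,2) = -87.283840 + (-87.283840 − (-81.250329))/15 = -87.686074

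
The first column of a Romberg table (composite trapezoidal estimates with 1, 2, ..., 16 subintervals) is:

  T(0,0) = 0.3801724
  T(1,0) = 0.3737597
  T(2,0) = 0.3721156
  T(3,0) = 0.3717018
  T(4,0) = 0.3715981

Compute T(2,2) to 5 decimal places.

0.37156

Richardson extrapolation on the trapezoidal column (denominator 4−1=3):
T(1,1) = (4·0.3737597 − 0.3801724) / 3 = 0.3716221
T(2,1) = (4·0.3721156 − 0.3737597) / 3 = 0.3715676
T(2,2) = (16·0.3715676 − 0.3716221) / 15 = 0.3715640
(Column j=1 coincides with Simpson's rule on the same nodes.)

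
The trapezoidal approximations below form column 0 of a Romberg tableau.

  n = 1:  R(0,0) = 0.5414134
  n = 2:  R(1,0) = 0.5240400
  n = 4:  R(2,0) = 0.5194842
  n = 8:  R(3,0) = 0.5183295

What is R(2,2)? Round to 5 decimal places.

R(1,1) = (4·0.5240400 − 0.5414134) / 3 = 0.5182489
R(2,1) = 0.5194842 + (0.5194842 − 0.5240400)/3 = 0.5179656
R(2,2) = 0.5179656 + (0.5179656 − 0.5182489)/15 = 0.5179467

0.51795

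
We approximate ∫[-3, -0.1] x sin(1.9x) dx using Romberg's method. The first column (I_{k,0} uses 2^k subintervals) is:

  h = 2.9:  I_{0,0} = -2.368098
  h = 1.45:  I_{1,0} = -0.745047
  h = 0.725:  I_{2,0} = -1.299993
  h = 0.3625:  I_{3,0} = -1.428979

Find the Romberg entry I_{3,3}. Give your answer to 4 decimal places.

-1.4695

I_{1,1} = -0.745047 + (-0.745047 − (-2.368098))/3 = -0.204030
I_{2,1} = (4·(-1.299993) − (-0.745047)) / 3 = -1.484975
I_{3,1} = -1.428979 + (-1.428979 − (-1.299993))/3 = -1.471974
I_{2,2} = -1.484975 + (-1.484975 − (-0.204030))/15 = -1.570371
I_{3,2} = -1.471974 + (-1.471974 − (-1.484975))/15 = -1.471107
I_{3,3} = -1.471107 + (-1.471107 − (-1.570371))/63 = -1.469531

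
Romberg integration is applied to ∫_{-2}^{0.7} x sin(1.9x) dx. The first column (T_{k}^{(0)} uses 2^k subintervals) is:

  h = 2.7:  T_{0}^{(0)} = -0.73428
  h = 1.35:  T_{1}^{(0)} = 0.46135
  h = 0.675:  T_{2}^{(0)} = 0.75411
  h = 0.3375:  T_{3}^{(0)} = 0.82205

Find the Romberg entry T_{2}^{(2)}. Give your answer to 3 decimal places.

0.851

Richardson extrapolation on the trapezoidal column (denominator 4−1=3):
T_{1}^{(1)} = 0.46135 + (0.46135 − (-0.73428))/3 = 0.85989
T_{2}^{(1)} = 0.75411 + (0.75411 − 0.46135)/3 = 0.85170
T_{2}^{(2)} = (16·0.85170 − 0.85989) / 15 = 0.85115
(Column j=1 coincides with Simpson's rule on the same nodes.)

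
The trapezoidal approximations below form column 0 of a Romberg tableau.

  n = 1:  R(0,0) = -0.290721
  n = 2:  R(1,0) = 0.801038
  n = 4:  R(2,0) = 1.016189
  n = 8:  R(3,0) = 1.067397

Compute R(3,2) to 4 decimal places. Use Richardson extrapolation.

R(2,1) = (4·1.016189 − 0.801038) / 3 = 1.087906
R(3,1) = (4·1.067397 − 1.016189) / 3 = 1.084466
R(3,2) = 1.084466 + (1.084466 − 1.087906)/15 = 1.084237

1.0842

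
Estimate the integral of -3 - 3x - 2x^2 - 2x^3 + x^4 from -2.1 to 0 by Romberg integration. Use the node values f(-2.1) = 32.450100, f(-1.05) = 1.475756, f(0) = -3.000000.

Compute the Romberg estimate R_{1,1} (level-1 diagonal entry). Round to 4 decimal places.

12.3736

R_{0,0} (trapezoid, 1 panel, h=2.1000): 30.922605
R_{1,0} (trapezoid, 2 panels, h=1.0500): 17.010846
R_{1,1} = 17.010846 + (17.010846 − 30.922605)/3 = 12.373593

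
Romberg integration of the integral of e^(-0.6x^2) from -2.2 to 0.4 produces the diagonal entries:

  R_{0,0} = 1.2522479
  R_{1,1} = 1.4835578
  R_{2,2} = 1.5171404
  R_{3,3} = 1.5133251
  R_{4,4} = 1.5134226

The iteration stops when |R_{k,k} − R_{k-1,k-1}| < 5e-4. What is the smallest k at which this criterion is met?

k = 4

|R_{1,1} − R_{0,0}| = 0.2313099 ≥ 5e-4
|R_{2,2} − R_{1,1}| = 0.0335826 ≥ 5e-4
|R_{3,3} − R_{2,2}| = 0.0038153 ≥ 5e-4
|R_{4,4} − R_{3,3}| = 0.0000975 < 5e-4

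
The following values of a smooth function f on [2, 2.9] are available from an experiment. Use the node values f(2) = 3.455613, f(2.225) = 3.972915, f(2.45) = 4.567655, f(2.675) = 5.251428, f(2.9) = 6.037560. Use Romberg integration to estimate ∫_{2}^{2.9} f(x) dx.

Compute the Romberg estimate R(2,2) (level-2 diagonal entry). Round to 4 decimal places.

4.1644

R(0,0) (trapezoid, 1 panel, h=0.9000): 4.271928
R(1,0) (trapezoid, 2 panels, h=0.4500): 4.191409
R(2,0) (trapezoid, 4 panels, h=0.2250): 4.171182
R(1,1) = 4.191409 + (4.191409 − 4.271928)/3 = 4.164569
R(2,1) = 4.171182 + (4.171182 − 4.191409)/3 = 4.164440
R(2,2) = 4.164440 + (4.164440 − 4.164569)/15 = 4.164431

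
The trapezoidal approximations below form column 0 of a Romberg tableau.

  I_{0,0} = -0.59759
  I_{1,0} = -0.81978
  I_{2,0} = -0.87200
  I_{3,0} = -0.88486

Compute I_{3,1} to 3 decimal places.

-0.889

Richardson extrapolation on the trapezoidal column (denominator 4−1=3):
I_{3,1} = (4·(-0.88486) − (-0.87200)) / 3 = -0.88915
(Column j=1 coincides with Simpson's rule on the same nodes.)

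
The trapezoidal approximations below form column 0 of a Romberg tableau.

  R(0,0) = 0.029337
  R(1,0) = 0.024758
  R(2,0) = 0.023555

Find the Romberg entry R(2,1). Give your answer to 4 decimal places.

Richardson extrapolation on the trapezoidal column (denominator 4−1=3):
R(2,1) = (4·0.023555 − 0.024758) / 3 = 0.023154

0.0232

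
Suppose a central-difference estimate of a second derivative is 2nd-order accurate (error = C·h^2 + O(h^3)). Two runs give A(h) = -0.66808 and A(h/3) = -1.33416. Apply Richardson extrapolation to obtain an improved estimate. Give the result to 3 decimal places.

Extrapolated value = (9·A(h/3) − A(h)) / (9 − 1)
= (9·(-1.33416) − (-0.66808)) / 8
= -11.33936 / 8 = -1.41742

-1.417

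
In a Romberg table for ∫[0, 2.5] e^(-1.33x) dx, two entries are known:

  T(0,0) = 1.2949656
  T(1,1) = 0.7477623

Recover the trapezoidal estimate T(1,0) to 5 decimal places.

0.88456

From T(1,1) = (4·T(1,0) − T(0,0))/3, solve for T(1,0):
4·T(1,0) = 3·0.7477623 + 1.2949656 = 3.5382525
T(1,0) = 0.8845631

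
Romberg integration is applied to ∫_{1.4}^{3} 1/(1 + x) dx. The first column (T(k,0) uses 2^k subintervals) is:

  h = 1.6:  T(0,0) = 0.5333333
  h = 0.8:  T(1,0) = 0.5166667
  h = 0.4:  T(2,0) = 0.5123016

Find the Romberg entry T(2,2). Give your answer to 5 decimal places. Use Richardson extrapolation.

T(1,1) = (4·0.5166667 − 0.5333333) / 3 = 0.5111112
T(2,1) = (4·0.5123016 − 0.5166667) / 3 = 0.5108466
T(2,2) = (16·0.5108466 − 0.5111112) / 15 = 0.5108290

0.51083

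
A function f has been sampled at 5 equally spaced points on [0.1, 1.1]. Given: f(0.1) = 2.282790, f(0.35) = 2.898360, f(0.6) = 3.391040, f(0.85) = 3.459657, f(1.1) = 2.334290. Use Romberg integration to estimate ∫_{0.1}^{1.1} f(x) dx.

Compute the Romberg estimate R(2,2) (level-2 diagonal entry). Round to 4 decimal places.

3.0719

R(0,0) (trapezoid, 1 panel, h=1.0000): 2.308540
R(1,0) (trapezoid, 2 panels, h=0.5000): 2.849790
R(2,0) (trapezoid, 4 panels, h=0.2500): 3.014399
R(1,1) = 2.849790 + (2.849790 − 2.308540)/3 = 3.030207
R(2,1) = 3.014399 + (3.014399 − 2.849790)/3 = 3.069269
R(2,2) = 3.069269 + (3.069269 − 3.030207)/15 = 3.071873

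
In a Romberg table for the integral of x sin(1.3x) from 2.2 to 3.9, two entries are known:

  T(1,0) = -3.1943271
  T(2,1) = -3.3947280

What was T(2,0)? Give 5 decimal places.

-3.34463

From T(2,1) = (4·T(2,0) − T(1,0))/3, solve for T(2,0):
4·T(2,0) = 3·(-3.3947280) + (-3.1943271) = -13.3785111
T(2,0) = -3.3446278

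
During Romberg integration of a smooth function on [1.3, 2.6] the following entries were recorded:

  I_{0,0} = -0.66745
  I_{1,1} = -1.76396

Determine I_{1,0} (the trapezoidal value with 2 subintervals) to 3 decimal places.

From I_{1,1} = (4·I_{1,0} − I_{0,0})/3, solve for I_{1,0}:
4·I_{1,0} = 3·(-1.76396) + (-0.66745) = -5.95933
I_{1,0} = -1.48983

-1.490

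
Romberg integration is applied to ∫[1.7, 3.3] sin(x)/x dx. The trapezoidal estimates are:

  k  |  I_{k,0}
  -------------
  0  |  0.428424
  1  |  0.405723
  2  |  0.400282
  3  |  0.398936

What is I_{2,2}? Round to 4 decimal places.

Richardson extrapolation on the trapezoidal column (denominator 4−1=3):
I_{1,1} = 0.405723 + (0.405723 − 0.428424)/3 = 0.398156
I_{2,1} = 0.400282 + (0.400282 − 0.405723)/3 = 0.398468
I_{2,2} = 0.398468 + (0.398468 − 0.398156)/15 = 0.398489

0.3985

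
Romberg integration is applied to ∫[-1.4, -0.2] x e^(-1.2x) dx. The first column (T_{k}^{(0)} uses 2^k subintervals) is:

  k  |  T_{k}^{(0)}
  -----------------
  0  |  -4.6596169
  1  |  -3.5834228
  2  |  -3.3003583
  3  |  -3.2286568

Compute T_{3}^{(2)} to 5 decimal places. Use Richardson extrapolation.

Richardson extrapolation on the trapezoidal column (denominator 4−1=3):
T_{2}^{(1)} = (4·(-3.3003583) − (-3.5834228)) / 3 = -3.2060035
T_{3}^{(1)} = (4·(-3.2286568) − (-3.3003583)) / 3 = -3.2047563
T_{3}^{(2)} = -3.2047563 + (-3.2047563 − (-3.2060035))/15 = -3.2046732

-3.20467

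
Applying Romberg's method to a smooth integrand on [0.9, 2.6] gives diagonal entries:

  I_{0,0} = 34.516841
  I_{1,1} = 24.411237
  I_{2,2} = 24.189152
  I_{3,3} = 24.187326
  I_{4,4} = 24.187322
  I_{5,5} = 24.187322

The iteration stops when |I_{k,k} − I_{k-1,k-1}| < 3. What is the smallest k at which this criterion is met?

|I_{1,1} − I_{0,0}| = 10.105604 ≥ 3
|I_{2,2} − I_{1,1}| = 0.222085 < 3

k = 2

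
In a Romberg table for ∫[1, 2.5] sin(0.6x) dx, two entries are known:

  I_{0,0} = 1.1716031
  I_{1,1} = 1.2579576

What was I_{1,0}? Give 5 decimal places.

1.23637

From I_{1,1} = (4·I_{1,0} − I_{0,0})/3, solve for I_{1,0}:
4·I_{1,0} = 3·1.2579576 + 1.1716031 = 4.9454759
I_{1,0} = 1.2363690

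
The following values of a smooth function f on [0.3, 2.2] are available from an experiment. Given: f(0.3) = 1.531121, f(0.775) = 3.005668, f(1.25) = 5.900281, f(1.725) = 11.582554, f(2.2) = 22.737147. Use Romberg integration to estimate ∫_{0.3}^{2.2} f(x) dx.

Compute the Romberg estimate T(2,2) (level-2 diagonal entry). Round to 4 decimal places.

14.9362

T(0,0) (trapezoid, 1 panel, h=1.9000): 23.054855
T(1,0) (trapezoid, 2 panels, h=0.9500): 17.132694
T(2,0) (trapezoid, 4 panels, h=0.4750): 15.495753
T(1,1) = 17.132694 + (17.132694 − 23.054855)/3 = 15.158640
T(2,1) = 15.495753 + (15.495753 − 17.132694)/3 = 14.950106
T(2,2) = 14.950106 + (14.950106 − 15.158640)/15 = 14.936204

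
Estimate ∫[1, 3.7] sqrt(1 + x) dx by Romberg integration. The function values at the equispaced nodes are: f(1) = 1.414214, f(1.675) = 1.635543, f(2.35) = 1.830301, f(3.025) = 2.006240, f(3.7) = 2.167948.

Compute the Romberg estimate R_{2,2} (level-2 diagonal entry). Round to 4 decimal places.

R_{0,0} (trapezoid, 1 panel, h=2.7000): 4.835919
R_{1,0} (trapezoid, 2 panels, h=1.3500): 4.888866
R_{2,0} (trapezoid, 4 panels, h=0.6750): 4.902636
R_{1,1} = 4.888866 + (4.888866 − 4.835919)/3 = 4.906515
R_{2,1} = 4.902636 + (4.902636 − 4.888866)/3 = 4.907226
R_{2,2} = 4.907226 + (4.907226 − 4.906515)/15 = 4.907273

4.9073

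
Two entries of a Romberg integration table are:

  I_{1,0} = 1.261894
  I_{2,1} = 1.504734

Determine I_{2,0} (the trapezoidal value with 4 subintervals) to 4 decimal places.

From I_{2,1} = (4·I_{2,0} − I_{1,0})/3, solve for I_{2,0}:
4·I_{2,0} = 3·1.504734 + 1.261894 = 5.776096
I_{2,0} = 1.444024

1.4440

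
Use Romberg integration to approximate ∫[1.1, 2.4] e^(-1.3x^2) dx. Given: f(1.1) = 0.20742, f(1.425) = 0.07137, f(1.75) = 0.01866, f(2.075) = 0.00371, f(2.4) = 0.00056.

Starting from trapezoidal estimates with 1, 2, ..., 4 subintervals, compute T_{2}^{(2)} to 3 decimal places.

T_{0}^{(0)} (trapezoid, 1 panel, h=1.3000): 0.13519
T_{1}^{(0)} (trapezoid, 2 panels, h=0.6500): 0.07972
T_{2}^{(0)} (trapezoid, 4 panels, h=0.3250): 0.06426
T_{1}^{(1)} = 0.07972 + (0.07972 − 0.13519)/3 = 0.06123
T_{2}^{(1)} = 0.06426 + (0.06426 − 0.07972)/3 = 0.05911
T_{2}^{(2)} = 0.05911 + (0.05911 − 0.06123)/15 = 0.05897

0.059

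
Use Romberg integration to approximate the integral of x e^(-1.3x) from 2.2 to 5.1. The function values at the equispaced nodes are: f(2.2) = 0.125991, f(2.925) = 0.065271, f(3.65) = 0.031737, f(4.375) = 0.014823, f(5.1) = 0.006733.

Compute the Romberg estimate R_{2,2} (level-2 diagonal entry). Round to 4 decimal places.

0.1248

R_{0,0} (trapezoid, 1 panel, h=2.9000): 0.192450
R_{1,0} (trapezoid, 2 panels, h=1.4500): 0.142244
R_{2,0} (trapezoid, 4 panels, h=0.7250): 0.129190
R_{1,1} = 0.142244 + (0.142244 − 0.192450)/3 = 0.125509
R_{2,1} = 0.129190 + (0.129190 − 0.142244)/3 = 0.124839
R_{2,2} = 0.124839 + (0.124839 − 0.125509)/15 = 0.124794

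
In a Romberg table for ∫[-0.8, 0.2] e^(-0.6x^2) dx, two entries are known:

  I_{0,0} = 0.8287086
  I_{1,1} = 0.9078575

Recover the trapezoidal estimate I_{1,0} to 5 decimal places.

From I_{1,1} = (4·I_{1,0} − I_{0,0})/3, solve for I_{1,0}:
4·I_{1,0} = 3·0.9078575 + 0.8287086 = 3.5522811
I_{1,0} = 0.8880703

0.88807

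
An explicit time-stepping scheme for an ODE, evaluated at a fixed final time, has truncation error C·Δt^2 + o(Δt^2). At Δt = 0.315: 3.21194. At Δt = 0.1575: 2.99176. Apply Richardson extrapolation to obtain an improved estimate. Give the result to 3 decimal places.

2.918

The leading error scales as Δt^2; refining by a factor of 2 reduces it by 2^2 = 4.
Extrapolated value = (4·A(Δt/2) − A(Δt)) / (4 − 1)
= (4·2.99176 − 3.21194) / 3
= 8.75510 / 3 = 2.91837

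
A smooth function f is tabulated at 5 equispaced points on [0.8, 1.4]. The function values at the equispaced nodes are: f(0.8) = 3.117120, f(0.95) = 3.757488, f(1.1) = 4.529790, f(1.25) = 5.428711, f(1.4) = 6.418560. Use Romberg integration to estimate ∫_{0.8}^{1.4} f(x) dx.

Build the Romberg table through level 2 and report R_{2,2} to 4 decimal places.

2.7671

R_{0,0} (trapezoid, 1 panel, h=0.6000): 2.860704
R_{1,0} (trapezoid, 2 panels, h=0.3000): 2.789289
R_{2,0} (trapezoid, 4 panels, h=0.1500): 2.772574
R_{1,1} = 2.789289 + (2.789289 − 2.860704)/3 = 2.765484
R_{2,1} = 2.772574 + (2.772574 − 2.789289)/3 = 2.767002
R_{2,2} = 2.767002 + (2.767002 − 2.765484)/15 = 2.767103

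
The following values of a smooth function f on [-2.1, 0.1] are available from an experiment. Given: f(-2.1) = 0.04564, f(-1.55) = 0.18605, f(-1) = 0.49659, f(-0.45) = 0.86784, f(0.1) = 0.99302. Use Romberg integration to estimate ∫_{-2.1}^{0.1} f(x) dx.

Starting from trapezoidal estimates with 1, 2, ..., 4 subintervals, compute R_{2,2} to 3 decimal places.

1.148

R_{0,0} (trapezoid, 1 panel, h=2.2000): 1.14253
R_{1,0} (trapezoid, 2 panels, h=1.1000): 1.11751
R_{2,0} (trapezoid, 4 panels, h=0.5500): 1.13840
R_{1,1} = 1.11751 + (1.11751 − 1.14253)/3 = 1.10917
R_{2,1} = 1.13840 + (1.13840 − 1.11751)/3 = 1.14536
R_{2,2} = 1.14536 + (1.14536 − 1.10917)/15 = 1.14777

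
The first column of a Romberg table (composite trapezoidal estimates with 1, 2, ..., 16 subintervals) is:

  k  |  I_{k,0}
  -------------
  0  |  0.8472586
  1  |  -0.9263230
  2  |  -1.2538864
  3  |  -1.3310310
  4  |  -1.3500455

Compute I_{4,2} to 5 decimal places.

Richardson extrapolation on the trapezoidal column (denominator 4−1=3):
I_{3,1} = (4·(-1.3310310) − (-1.2538864)) / 3 = -1.3567459
I_{4,1} = -1.3500455 + (-1.3500455 − (-1.3310310))/3 = -1.3563837
I_{4,2} = (16·(-1.3563837) − (-1.3567459)) / 15 = -1.3563596

-1.35636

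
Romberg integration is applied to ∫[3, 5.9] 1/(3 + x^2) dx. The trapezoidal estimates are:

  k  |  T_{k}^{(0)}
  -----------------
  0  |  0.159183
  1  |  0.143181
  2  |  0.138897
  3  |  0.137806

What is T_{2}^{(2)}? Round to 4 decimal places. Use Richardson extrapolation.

T_{1}^{(1)} = 0.143181 + (0.143181 − 0.159183)/3 = 0.137847
T_{2}^{(1)} = 0.138897 + (0.138897 − 0.143181)/3 = 0.137469
T_{2}^{(2)} = 0.137469 + (0.137469 − 0.137847)/15 = 0.137444
(Column j=1 coincides with Simpson's rule on the same nodes.)

0.1374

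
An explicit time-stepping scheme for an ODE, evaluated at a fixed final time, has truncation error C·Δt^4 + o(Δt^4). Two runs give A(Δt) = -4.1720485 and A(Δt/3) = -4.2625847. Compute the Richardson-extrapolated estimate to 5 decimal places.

The leading error scales as Δt^4; refining by a factor of 3 reduces it by 3^4 = 81.
Extrapolated value = (81·A(Δt/3) − A(Δt)) / (81 − 1)
= (81·(-4.2625847) − (-4.1720485)) / 80
= -341.0973122 / 80 = -4.2637164

-4.26372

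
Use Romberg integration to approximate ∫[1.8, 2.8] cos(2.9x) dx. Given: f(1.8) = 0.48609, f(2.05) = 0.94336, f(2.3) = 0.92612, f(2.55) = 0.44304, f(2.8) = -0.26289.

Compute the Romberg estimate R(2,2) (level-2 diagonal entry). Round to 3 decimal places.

0.634

R(0,0) (trapezoid, 1 panel, h=1.0000): 0.11160
R(1,0) (trapezoid, 2 panels, h=0.5000): 0.51886
R(2,0) (trapezoid, 4 panels, h=0.2500): 0.60603
R(1,1) = 0.51886 + (0.51886 − 0.11160)/3 = 0.65461
R(2,1) = 0.60603 + (0.60603 − 0.51886)/3 = 0.63509
R(2,2) = 0.63509 + (0.63509 − 0.65461)/15 = 0.63379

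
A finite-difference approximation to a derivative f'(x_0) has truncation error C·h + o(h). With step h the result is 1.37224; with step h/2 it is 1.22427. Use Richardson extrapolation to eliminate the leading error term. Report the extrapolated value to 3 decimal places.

Extrapolated value = (2·A(h/2) − A(h)) / (2 − 1)
= (2·1.22427 − 1.37224) / 1
= 1.07630 / 1 = 1.07630

1.076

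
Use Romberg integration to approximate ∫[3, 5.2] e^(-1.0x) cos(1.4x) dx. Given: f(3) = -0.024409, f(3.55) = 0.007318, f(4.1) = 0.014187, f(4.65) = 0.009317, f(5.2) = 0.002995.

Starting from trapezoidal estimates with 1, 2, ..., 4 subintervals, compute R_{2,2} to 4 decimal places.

R_{0,0} (trapezoid, 1 panel, h=2.2000): -0.023555
R_{1,0} (trapezoid, 2 panels, h=1.1000): 0.003828
R_{2,0} (trapezoid, 4 panels, h=0.5500): 0.011063
R_{1,1} = 0.003828 + (0.003828 − (-0.023555))/3 = 0.012956
R_{2,1} = 0.011063 + (0.011063 − 0.003828)/3 = 0.013475
R_{2,2} = 0.013475 + (0.013475 − 0.012956)/15 = 0.013510

0.0135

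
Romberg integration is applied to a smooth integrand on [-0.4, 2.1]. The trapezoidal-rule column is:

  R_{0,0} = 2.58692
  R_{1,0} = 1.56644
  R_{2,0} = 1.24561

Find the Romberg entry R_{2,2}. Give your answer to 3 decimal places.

Richardson extrapolation on the trapezoidal column (denominator 4−1=3):
R_{1,1} = 1.56644 + (1.56644 − 2.58692)/3 = 1.22628
R_{2,1} = 1.24561 + (1.24561 − 1.56644)/3 = 1.13867
R_{2,2} = 1.13867 + (1.13867 − 1.22628)/15 = 1.13283

1.133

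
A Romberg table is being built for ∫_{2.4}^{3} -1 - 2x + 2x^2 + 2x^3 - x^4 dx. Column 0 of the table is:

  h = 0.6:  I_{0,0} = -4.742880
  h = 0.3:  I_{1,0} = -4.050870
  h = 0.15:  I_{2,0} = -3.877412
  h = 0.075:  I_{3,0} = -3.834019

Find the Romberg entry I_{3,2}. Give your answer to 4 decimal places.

-3.8196

I_{2,1} = -3.877412 + (-3.877412 − (-4.050870))/3 = -3.819593
I_{3,1} = (4·(-3.834019) − (-3.877412)) / 3 = -3.819555
I_{3,2} = (16·(-3.819555) − (-3.819593)) / 15 = -3.819552
(Column j=1 coincides with Simpson's rule on the same nodes.)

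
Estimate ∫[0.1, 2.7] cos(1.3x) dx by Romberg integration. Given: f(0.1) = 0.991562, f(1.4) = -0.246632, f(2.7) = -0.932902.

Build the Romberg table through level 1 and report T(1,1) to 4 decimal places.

T(0,0) (trapezoid, 1 panel, h=2.6000): 0.076258
T(1,0) (trapezoid, 2 panels, h=1.3000): -0.282493
T(1,1) = -0.282493 + (-0.282493 − 0.076258)/3 = -0.402077

-0.4021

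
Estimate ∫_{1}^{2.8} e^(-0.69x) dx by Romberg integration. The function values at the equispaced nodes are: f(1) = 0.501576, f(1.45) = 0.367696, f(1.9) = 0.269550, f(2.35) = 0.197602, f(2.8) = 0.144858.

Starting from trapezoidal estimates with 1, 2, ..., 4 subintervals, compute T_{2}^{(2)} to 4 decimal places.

0.5170

T_{0}^{(0)} (trapezoid, 1 panel, h=1.8000): 0.581791
T_{1}^{(0)} (trapezoid, 2 panels, h=0.9000): 0.533490
T_{2}^{(0)} (trapezoid, 4 panels, h=0.4500): 0.521129
T_{1}^{(1)} = 0.533490 + (0.533490 − 0.581791)/3 = 0.517390
T_{2}^{(1)} = 0.521129 + (0.521129 − 0.533490)/3 = 0.517009
T_{2}^{(2)} = 0.517009 + (0.517009 − 0.517390)/15 = 0.516984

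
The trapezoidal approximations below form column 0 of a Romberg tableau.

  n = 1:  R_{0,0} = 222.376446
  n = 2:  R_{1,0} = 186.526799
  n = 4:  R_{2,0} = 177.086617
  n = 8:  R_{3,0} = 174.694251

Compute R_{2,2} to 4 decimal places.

173.8974

R_{1,1} = (4·186.526799 − 222.376446) / 3 = 174.576917
R_{2,1} = 177.086617 + (177.086617 − 186.526799)/3 = 173.939890
R_{2,2} = (16·173.939890 − 174.576917) / 15 = 173.897422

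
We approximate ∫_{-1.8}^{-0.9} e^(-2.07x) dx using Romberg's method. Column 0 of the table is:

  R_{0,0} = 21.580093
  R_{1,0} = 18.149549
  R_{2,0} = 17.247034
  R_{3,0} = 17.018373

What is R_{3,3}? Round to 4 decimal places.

Richardson extrapolation on the trapezoidal column (denominator 4−1=3):
R_{1,1} = 18.149549 + (18.149549 − 21.580093)/3 = 17.006034
R_{2,1} = 17.247034 + (17.247034 − 18.149549)/3 = 16.946196
R_{3,1} = 17.018373 + (17.018373 − 17.247034)/3 = 16.942153
R_{2,2} = 16.946196 + (16.946196 − 17.006034)/15 = 16.942207
R_{3,2} = 16.942153 + (16.942153 − 16.946196)/15 = 16.941883
R_{3,3} = (64·16.941883 − 16.942207) / 63 = 16.941878

16.9419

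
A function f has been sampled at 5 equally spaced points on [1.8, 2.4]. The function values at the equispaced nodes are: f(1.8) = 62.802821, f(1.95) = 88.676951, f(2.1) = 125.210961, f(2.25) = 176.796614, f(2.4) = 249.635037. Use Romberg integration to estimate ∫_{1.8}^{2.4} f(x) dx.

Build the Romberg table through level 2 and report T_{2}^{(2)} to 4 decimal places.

81.2317

T_{0}^{(0)} (trapezoid, 1 panel, h=0.6000): 93.731357
T_{1}^{(0)} (trapezoid, 2 panels, h=0.3000): 84.428967
T_{2}^{(0)} (trapezoid, 4 panels, h=0.1500): 82.035518
T_{1}^{(1)} = 84.428967 + (84.428967 − 93.731357)/3 = 81.328170
T_{2}^{(1)} = 82.035518 + (82.035518 − 84.428967)/3 = 81.237702
T_{2}^{(2)} = 81.237702 + (81.237702 − 81.328170)/15 = 81.231671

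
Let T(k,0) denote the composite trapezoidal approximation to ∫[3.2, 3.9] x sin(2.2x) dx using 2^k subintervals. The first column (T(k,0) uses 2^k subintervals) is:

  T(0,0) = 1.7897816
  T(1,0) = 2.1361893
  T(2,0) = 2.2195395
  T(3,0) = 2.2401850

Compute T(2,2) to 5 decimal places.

Richardson extrapolation on the trapezoidal column (denominator 4−1=3):
T(1,1) = (4·2.1361893 − 1.7897816) / 3 = 2.2516585
T(2,1) = 2.2195395 + (2.2195395 − 2.1361893)/3 = 2.2473229
T(2,2) = (16·2.2473229 − 2.2516585) / 15 = 2.2470339

2.24703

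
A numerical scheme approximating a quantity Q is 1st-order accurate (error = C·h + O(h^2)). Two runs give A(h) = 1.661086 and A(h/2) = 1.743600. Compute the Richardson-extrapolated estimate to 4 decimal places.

The leading error scales as h; refining by a factor of 2 reduces it by 2^1 = 2.
Extrapolated value = (2·A(h/2) − A(h)) / (2 − 1)
= (2·1.743600 − 1.661086) / 1
= 1.826114 / 1 = 1.826114

1.8261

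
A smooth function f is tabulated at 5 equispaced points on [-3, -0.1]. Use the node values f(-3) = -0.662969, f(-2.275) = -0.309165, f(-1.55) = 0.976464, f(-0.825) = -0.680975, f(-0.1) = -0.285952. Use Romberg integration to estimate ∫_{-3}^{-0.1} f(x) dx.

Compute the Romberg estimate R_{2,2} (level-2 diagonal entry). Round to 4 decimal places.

R_{0,0} (trapezoid, 1 panel, h=2.9000): -1.375935
R_{1,0} (trapezoid, 2 panels, h=1.4500): 0.727905
R_{2,0} (trapezoid, 4 panels, h=0.7250): -0.353899
R_{1,1} = 0.727905 + (0.727905 − (-1.375935))/3 = 1.429185
R_{2,1} = -0.353899 + (-0.353899 − 0.727905)/3 = -0.714500
R_{2,2} = -0.714500 + (-0.714500 − 1.429185)/15 = -0.857412

-0.8574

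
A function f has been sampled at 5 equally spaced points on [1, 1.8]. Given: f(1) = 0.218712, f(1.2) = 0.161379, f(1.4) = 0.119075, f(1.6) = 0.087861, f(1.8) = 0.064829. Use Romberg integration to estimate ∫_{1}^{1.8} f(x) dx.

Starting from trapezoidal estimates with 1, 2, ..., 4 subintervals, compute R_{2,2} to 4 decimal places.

0.1012

R_{0,0} (trapezoid, 1 panel, h=0.8000): 0.113416
R_{1,0} (trapezoid, 2 panels, h=0.4000): 0.104338
R_{2,0} (trapezoid, 4 panels, h=0.2000): 0.102017
R_{1,1} = 0.104338 + (0.104338 − 0.113416)/3 = 0.101312
R_{2,1} = 0.102017 + (0.102017 − 0.104338)/3 = 0.101243
R_{2,2} = 0.101243 + (0.101243 − 0.101312)/15 = 0.101238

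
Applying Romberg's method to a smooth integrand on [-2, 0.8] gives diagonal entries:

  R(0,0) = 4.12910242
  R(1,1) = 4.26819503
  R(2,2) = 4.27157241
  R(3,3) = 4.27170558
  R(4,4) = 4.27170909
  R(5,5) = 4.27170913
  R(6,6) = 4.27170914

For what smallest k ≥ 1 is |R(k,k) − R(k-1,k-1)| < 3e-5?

k = 4

|R(1,1) − R(0,0)| = 0.13909261 ≥ 3e-5
|R(2,2) − R(1,1)| = 0.00337738 ≥ 3e-5
|R(3,3) − R(2,2)| = 0.00013317 ≥ 3e-5
|R(4,4) − R(3,3)| = 0.00000351 < 3e-5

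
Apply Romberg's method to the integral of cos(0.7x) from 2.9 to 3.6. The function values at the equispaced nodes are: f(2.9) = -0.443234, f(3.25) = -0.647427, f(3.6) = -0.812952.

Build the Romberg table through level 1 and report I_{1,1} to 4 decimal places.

-0.4487

I_{0,0} (trapezoid, 1 panel, h=0.7000): -0.439665
I_{1,0} (trapezoid, 2 panels, h=0.3500): -0.446432
I_{1,1} = -0.446432 + (-0.446432 − (-0.439665))/3 = -0.448688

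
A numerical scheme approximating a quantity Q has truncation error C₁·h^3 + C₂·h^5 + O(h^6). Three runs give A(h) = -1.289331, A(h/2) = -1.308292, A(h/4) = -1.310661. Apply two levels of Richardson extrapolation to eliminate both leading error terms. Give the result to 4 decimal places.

-1.3110

First eliminate the h^3 term (factor 2^3 = 8):
  B₁ = (8·(-1.308292) − (-1.289331))/7 = -1.311001
  B₂ = (8·(-1.310661) − (-1.308292))/7 = -1.310999
Then eliminate the h^5 term (factor 2^5 = 32):
  (32·(-1.310999) − (-1.311001))/31 = -1.310999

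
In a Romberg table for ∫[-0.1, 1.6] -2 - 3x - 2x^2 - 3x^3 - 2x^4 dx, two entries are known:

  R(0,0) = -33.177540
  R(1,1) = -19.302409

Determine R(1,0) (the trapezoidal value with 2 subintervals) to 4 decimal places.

From R(1,1) = (4·R(1,0) − R(0,0))/3, solve for R(1,0):
4·R(1,0) = 3·(-19.302409) + (-33.177540) = -91.084767
R(1,0) = -22.771192

-22.7712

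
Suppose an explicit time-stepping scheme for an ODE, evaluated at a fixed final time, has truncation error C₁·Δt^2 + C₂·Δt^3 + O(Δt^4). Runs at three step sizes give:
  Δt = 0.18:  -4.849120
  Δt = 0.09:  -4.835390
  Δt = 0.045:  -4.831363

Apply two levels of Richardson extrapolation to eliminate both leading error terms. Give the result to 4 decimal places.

First eliminate the Δt^2 term (factor 2^2 = 4):
  B₁ = (4·(-4.835390) − (-4.849120))/3 = -4.830813
  B₂ = (4·(-4.831363) − (-4.835390))/3 = -4.830021
Then eliminate the Δt^3 term (factor 2^3 = 8):
  (8·(-4.830021) − (-4.830813))/7 = -4.829908

-4.8299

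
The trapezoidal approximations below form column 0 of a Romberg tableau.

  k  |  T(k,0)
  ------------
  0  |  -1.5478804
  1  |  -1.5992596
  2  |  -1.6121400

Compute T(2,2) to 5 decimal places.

-1.61644

Richardson extrapolation on the trapezoidal column (denominator 4−1=3):
T(1,1) = (4·(-1.5992596) − (-1.5478804)) / 3 = -1.6163860
T(2,1) = -1.6121400 + (-1.6121400 − (-1.5992596))/3 = -1.6164335
T(2,2) = -1.6164335 + (-1.6164335 − (-1.6163860))/15 = -1.6164367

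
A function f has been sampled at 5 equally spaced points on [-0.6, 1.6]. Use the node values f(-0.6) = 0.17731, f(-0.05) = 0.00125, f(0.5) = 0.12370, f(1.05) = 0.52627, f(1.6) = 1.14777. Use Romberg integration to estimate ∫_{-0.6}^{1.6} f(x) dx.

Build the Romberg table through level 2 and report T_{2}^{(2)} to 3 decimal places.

0.676

T_{0}^{(0)} (trapezoid, 1 panel, h=2.2000): 1.45759
T_{1}^{(0)} (trapezoid, 2 panels, h=1.1000): 0.86486
T_{2}^{(0)} (trapezoid, 4 panels, h=0.5500): 0.72257
T_{1}^{(1)} = 0.86486 + (0.86486 − 1.45759)/3 = 0.66728
T_{2}^{(1)} = 0.72257 + (0.72257 − 0.86486)/3 = 0.67514
T_{2}^{(2)} = 0.67514 + (0.67514 − 0.66728)/15 = 0.67566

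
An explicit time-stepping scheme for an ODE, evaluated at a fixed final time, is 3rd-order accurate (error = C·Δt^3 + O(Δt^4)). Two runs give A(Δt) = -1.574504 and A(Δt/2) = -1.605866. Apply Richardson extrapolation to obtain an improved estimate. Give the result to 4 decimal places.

The leading error scales as Δt^3; refining by a factor of 2 reduces it by 2^3 = 8.
Extrapolated value = (8·A(Δt/2) − A(Δt)) / (8 − 1)
= (8·(-1.605866) − (-1.574504)) / 7
= -11.272424 / 7 = -1.610346

-1.6103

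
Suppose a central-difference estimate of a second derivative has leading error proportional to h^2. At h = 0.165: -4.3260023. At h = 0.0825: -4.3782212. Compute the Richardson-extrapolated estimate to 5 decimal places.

-4.39563

The leading error scales as h^2; refining by a factor of 2 reduces it by 2^2 = 4.
Extrapolated value = (4·A(h/2) − A(h)) / (4 − 1)
= (4·(-4.3782212) − (-4.3260023)) / 3
= -13.1868825 / 3 = -4.3956275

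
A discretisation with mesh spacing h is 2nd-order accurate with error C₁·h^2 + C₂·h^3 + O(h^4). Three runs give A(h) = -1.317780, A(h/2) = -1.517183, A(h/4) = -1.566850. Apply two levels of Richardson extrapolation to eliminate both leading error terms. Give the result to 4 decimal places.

-1.5834

First eliminate the h^2 term (factor 2^2 = 4):
  B₁ = (4·(-1.517183) − (-1.317780))/3 = -1.583651
  B₂ = (4·(-1.566850) − (-1.517183))/3 = -1.583406
Then eliminate the h^3 term (factor 2^3 = 8):
  (8·(-1.583406) − (-1.583651))/7 = -1.583371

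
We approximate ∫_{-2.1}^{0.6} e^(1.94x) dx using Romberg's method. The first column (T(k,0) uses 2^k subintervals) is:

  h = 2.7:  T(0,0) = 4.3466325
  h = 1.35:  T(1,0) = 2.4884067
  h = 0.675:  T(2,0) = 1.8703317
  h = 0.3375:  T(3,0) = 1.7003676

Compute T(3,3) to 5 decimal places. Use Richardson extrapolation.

Richardson extrapolation on the trapezoidal column (denominator 4−1=3):
T(1,1) = 2.4884067 + (2.4884067 − 4.3466325)/3 = 1.8689981
T(2,1) = 1.8703317 + (1.8703317 − 2.4884067)/3 = 1.6643067
T(3,1) = 1.7003676 + (1.7003676 − 1.8703317)/3 = 1.6437129
T(2,2) = (16·1.6643067 − 1.8689981) / 15 = 1.6506606
T(3,2) = 1.6437129 + (1.6437129 − 1.6643067)/15 = 1.6423400
T(3,3) = 1.6423400 + (1.6423400 − 1.6506606)/63 = 1.6422079
(Column j=1 coincides with Simpson's rule on the same nodes.)

1.64221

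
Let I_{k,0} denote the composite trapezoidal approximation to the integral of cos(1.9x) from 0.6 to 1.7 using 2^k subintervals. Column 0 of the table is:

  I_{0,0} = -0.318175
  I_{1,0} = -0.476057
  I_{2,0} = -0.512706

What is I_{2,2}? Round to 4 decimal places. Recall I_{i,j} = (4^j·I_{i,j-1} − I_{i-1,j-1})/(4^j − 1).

I_{1,1} = (4·(-0.476057) − (-0.318175)) / 3 = -0.528684
I_{2,1} = -0.512706 + (-0.512706 − (-0.476057))/3 = -0.524922
I_{2,2} = (16·(-0.524922) − (-0.528684)) / 15 = -0.524671
(Column j=1 coincides with Simpson's rule on the same nodes.)

-0.5247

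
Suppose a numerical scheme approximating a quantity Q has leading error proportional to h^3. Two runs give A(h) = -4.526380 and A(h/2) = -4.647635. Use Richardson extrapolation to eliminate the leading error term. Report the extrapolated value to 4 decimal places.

-4.6650

The leading error scales as h^3; refining by a factor of 2 reduces it by 2^3 = 8.
Extrapolated value = (8·A(h/2) − A(h)) / (8 − 1)
= (8·(-4.647635) − (-4.526380)) / 7
= -32.654700 / 7 = -4.664957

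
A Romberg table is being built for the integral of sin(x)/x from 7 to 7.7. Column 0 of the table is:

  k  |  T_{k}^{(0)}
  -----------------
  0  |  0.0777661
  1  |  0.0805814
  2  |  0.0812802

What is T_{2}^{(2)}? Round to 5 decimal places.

Richardson extrapolation on the trapezoidal column (denominator 4−1=3):
T_{1}^{(1)} = 0.0805814 + (0.0805814 − 0.0777661)/3 = 0.0815198
T_{2}^{(1)} = 0.0812802 + (0.0812802 − 0.0805814)/3 = 0.0815131
T_{2}^{(2)} = (16·0.0815131 − 0.0815198) / 15 = 0.0815127

0.08151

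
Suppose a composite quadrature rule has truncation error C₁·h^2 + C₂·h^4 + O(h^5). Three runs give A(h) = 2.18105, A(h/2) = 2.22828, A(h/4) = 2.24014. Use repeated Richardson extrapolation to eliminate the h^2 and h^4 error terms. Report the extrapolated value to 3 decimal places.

2.244

First eliminate the h^2 term (factor 2^2 = 4):
  B₁ = (4·2.22828 − 2.18105)/3 = 2.24402
  B₂ = (4·2.24014 − 2.22828)/3 = 2.24409
Then eliminate the h^4 term (factor 2^4 = 16):
  (16·2.24409 − 2.24402)/15 = 2.24409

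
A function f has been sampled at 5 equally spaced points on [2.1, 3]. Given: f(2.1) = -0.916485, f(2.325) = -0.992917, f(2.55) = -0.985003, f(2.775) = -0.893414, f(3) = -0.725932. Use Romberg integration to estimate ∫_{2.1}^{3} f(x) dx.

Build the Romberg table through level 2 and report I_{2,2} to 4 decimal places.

I_{0,0} (trapezoid, 1 panel, h=0.9000): -0.739088
I_{1,0} (trapezoid, 2 panels, h=0.4500): -0.812795
I_{2,0} (trapezoid, 4 panels, h=0.2250): -0.830822
I_{1,1} = -0.812795 + (-0.812795 − (-0.739088))/3 = -0.837364
I_{2,1} = -0.830822 + (-0.830822 − (-0.812795))/3 = -0.836831
I_{2,2} = -0.836831 + (-0.836831 − (-0.837364))/15 = -0.836795

-0.8368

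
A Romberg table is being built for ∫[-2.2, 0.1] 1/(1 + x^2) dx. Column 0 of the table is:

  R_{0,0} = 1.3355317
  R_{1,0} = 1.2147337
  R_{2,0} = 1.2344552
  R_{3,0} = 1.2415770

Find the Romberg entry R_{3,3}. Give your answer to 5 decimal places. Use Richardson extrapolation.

Richardson extrapolation on the trapezoidal column (denominator 4−1=3):
R_{1,1} = 1.2147337 + (1.2147337 − 1.3355317)/3 = 1.1744677
R_{2,1} = (4·1.2344552 − 1.2147337) / 3 = 1.2410290
R_{3,1} = 1.2415770 + (1.2415770 − 1.2344552)/3 = 1.2439509
R_{2,2} = 1.2410290 + (1.2410290 − 1.1744677)/15 = 1.2454664
R_{3,2} = (16·1.2439509 − 1.2410290) / 15 = 1.2441457
R_{3,3} = 1.2441457 + (1.2441457 − 1.2454664)/63 = 1.2441247

1.24412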